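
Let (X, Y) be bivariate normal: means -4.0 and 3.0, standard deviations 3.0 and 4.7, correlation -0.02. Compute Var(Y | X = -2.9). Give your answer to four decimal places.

22.0812

Var(Y | X=x) = (1 − ρ²)·σ_Y².
Var(Y | X=-2.9) = (4.7)²·(1 − (-0.02)²) = 22.09·0.9996 = 22.0812.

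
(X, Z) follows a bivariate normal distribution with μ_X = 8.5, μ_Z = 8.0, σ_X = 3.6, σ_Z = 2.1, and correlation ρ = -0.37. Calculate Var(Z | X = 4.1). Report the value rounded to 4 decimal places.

The conditional variance in a bivariate normal is σ_Z²(1 − ρ²), independent of x.
Var(Z | X=4.1) = (2.1)²·(1 − (-0.37)²) = 4.41·0.8631 = 3.8063.

3.8063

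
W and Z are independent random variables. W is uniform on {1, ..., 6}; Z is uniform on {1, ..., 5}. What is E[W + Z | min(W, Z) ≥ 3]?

P(min(W, Z) ≥ 3) = 2/5.
Summing (W+Z)·P(x,y) over outcomes with min(W, Z) ≥ 3 gives 17/5.
E[W + Z | min(W, Z) ≥ 3] = (17/5) / (2/5) = 17/2.

17/2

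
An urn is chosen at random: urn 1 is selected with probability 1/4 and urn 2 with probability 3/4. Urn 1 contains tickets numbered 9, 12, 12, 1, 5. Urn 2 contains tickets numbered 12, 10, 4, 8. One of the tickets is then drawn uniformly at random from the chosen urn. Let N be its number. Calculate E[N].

E[N | urn 1] = (9+12+12+1+5)/5 = 39/5.
E[N | urn 2] = (12+10+4+8)/4 = 17/2.
E[N] = (1/4)·(39/5) + (3/4)·(17/2) = 333/40.

333/40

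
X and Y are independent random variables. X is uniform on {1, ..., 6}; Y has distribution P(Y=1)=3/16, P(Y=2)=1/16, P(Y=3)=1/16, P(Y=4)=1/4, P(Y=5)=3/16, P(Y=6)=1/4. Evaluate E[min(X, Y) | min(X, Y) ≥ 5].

37/7

P(min(X, Y) ≥ 5) = 7/48.
Summing min(X,Y)·P(x,y) over outcomes with min(X, Y) ≥ 5 gives 37/48.
E[min(X, Y) | min(X, Y) ≥ 5] = (37/48) / (7/48) = 37/7.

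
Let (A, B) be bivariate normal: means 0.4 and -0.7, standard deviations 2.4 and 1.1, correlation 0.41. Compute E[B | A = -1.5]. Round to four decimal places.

The regression of B on A has slope ρ·σ_B/σ_A and passes through (μ_A, μ_B).
E[B | A=-1.5] = -0.7 + (0.41)·(1.1/2.4)·(-1.5 − (0.4)) = -0.7 + (0.18792)·(-1.9) = -1.0570.

-1.0570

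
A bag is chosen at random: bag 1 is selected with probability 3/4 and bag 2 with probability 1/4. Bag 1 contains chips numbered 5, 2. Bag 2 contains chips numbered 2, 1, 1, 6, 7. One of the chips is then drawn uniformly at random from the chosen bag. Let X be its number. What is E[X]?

E[X | bag 1] = (5+2)/2 = 7/2.
E[X | bag 2] = (2+1+1+6+7)/5 = 17/5.
By the law of total expectation,
E[X] = (3/4)·(7/2) + (1/4)·(17/5) = 139/40.

139/40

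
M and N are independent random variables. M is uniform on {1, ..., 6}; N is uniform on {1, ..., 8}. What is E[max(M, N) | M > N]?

14/3

P(M > N) = 5/16.
Summing max(M,N)·P(x,y) over outcomes with M > N gives 35/24.
E[max(M, N) | M > N] = (35/24) / (5/16) = 14/3.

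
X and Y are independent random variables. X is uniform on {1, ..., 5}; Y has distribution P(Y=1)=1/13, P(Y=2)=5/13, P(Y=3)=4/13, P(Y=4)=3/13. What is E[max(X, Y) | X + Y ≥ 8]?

P(X + Y ≥ 8) = 2/13.
Summing max(X,Y)·P(x,y) over outcomes with X + Y ≥ 8 gives 47/65.
E[max(X, Y) | X + Y ≥ 8] = (47/65) / (2/13) = 47/10.

47/10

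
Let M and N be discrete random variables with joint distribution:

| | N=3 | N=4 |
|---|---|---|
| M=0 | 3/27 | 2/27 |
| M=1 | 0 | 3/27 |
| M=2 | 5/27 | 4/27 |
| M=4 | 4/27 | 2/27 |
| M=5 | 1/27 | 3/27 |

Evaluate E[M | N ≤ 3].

31/13

P(N ≤ 3) = 13/27.
Σ M·P over the event = 0·(3/27) + 2·(5/27) + 4·(4/27) + 5·(1/27) = 31/27.
E[M | N ≤ 3] = (31/27) / (13/27) = 31/13.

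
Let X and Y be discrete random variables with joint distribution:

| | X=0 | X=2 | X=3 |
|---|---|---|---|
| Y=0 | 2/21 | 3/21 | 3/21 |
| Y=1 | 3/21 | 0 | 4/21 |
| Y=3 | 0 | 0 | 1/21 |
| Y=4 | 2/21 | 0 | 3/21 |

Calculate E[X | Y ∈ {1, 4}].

7/4

P(Y ∈ {1, 4}) = 4/7.
Σ X·P over the event = 0·(3/21) + 0·(2/21) + 3·(4/21) + 3·(3/21) = 1.
E[X | Y ∈ {1, 4}] = (1) / (4/7) = 7/4.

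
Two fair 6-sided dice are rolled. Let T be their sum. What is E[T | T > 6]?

P(T > 6) = 7/12.
Σ over the event: 7·1/6 + 8·5/36 + 9·1/9 + 10·1/12 + 11·1/18 + 12·1/36 = 91/18.
E[T | T > 6] = (91/18) / (7/12) = 26/3.

26/3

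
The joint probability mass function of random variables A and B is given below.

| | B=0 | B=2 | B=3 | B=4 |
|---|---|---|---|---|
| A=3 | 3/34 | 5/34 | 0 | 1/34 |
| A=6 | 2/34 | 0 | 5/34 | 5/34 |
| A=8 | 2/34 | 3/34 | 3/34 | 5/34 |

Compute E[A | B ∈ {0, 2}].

76/15

P(B ∈ {0, 2}) = 15/34.
Summing A·P(A=x,B=y) over the conditioning event gives 38/17.
E[A | B ∈ {0, 2}] = (38/17) / (15/34) = 76/15.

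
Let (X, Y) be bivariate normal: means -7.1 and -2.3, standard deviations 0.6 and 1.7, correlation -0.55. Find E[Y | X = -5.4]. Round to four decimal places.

The regression of Y on X has slope ρ·σ_Y/σ_X and passes through (μ_X, μ_Y).
E[Y | X=-5.4] = -2.3 + (-0.55)·(1.7/0.6)·(-5.4 − (-7.1)) = -2.3 + (-1.55833)·(1.7) = -4.9492.

-4.9492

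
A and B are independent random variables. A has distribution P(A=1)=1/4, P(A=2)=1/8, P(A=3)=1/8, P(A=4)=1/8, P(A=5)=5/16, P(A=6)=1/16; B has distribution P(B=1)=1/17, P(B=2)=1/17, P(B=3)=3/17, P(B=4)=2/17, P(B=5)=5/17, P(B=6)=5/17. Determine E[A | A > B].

101/21

P(A > B) = 63/272.
Summing A·P(x,y) over outcomes with A > B gives 303/272.
E[A | A > B] = (303/272) / (63/272) = 101/21.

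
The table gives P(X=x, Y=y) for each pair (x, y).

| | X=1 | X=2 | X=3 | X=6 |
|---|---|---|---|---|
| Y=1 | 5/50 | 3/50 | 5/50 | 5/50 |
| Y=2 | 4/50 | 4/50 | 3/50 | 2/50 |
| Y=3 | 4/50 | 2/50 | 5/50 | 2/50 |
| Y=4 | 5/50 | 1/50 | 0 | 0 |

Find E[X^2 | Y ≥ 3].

P(Y ≥ 3) = 19/50.
Σ X^2·P over the event = 1·(4/50) + 1·(5/50) + 4·(2/50) + 4·(1/50) + 9·(5/50) + 36·(2/50) = 69/25.
E[X^2 | Y ≥ 3] = (69/25) / (19/50) = 138/19.

138/19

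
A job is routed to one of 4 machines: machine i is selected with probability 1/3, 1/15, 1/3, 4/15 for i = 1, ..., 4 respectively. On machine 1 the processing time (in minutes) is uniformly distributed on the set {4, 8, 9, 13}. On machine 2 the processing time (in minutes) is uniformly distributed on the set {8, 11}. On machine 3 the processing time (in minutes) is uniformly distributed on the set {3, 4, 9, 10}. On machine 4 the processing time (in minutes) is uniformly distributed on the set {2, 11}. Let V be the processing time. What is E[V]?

221/30

E[V | machine 1] = (4+8+9+13)/4 = 17/2.
E[V | machine 2] = (8+11)/2 = 19/2.
E[V | machine 3] = (3+4+9+10)/4 = 13/2.
E[V | machine 4] = (2+11)/2 = 13/2.
E[V] = (1/3)·(17/2) + (1/15)·(19/2) + (1/3)·(13/2) + (4/15)·(13/2) = 221/30.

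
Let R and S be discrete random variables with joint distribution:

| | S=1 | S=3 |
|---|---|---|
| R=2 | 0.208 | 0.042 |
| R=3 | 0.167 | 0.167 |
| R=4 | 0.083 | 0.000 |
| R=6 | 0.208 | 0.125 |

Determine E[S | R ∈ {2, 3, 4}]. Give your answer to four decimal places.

P(R ∈ {2, 3, 4}) = 0.667.
Summing S·P(R=x,S=y) over the conditioning event gives 1.085.
E[S | R ∈ {2, 3, 4}] = (1.085) / (0.667) = 1.6267.

1.6267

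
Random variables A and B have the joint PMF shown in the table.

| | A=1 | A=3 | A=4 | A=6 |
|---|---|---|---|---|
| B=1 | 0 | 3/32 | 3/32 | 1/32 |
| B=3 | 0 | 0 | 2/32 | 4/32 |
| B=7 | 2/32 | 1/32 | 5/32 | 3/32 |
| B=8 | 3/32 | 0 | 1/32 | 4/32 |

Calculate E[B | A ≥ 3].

128/27

P(A ≥ 3) = 27/32.
Summing B·P(A=x,B=y) over the conditioning event gives 4.
E[B | A ≥ 3] = (4) / (27/32) = 128/27.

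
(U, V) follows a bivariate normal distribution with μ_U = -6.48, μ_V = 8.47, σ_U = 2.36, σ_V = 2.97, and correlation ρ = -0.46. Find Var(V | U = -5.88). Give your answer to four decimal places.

For a bivariate normal, Var(V | U=x) = σ_V²(1 − ρ²).
Var(V | U=-5.88) = (2.97)²·(1 − (-0.46)²) = 8.8209·0.7884 = 6.9544.

6.9544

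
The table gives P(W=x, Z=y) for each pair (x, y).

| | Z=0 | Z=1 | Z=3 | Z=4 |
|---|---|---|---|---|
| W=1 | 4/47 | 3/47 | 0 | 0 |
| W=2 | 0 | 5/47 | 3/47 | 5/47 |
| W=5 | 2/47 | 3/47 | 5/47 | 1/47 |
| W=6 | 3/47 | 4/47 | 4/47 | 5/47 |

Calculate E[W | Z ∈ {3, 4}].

100/23

P(Z ∈ {3, 4}) = 23/47.
Σ W·P over the event = 2·(3/47) + 2·(5/47) + 5·(5/47) + 5·(1/47) + 6·(4/47) + 6·(5/47) = 100/47.
E[W | Z ∈ {3, 4}] = (100/47) / (23/47) = 100/23.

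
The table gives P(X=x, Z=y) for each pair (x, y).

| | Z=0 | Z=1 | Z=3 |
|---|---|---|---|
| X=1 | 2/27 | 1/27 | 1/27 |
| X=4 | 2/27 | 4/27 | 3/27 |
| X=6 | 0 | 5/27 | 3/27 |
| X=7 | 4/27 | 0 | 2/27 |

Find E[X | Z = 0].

P(Z = 0) = 8/27.
Σ X·P over the event = 1·(2/27) + 4·(2/27) + 7·(4/27) = 38/27.
E[X | Z = 0] = (38/27) / (8/27) = 19/4.

19/4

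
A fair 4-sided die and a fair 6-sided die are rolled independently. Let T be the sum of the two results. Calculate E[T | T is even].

P(T is even) = 1/2.
Σ over the event: 2·1/24 + 4·1/8 + 6·1/6 + 8·1/8 + 10·1/24 = 3.
E[T | T is even] = (3) / (1/2) = 6.

6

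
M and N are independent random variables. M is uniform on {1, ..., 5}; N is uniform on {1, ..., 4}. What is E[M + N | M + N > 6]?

Outcomes with M + N > 6: (3,4), (4,3), (4,4), (5,2), (5,3), (5,4), each with probability 1/20.
E[M + N | M + N > 6] = (7 + 7 + 8 + 7 + 8 + 9) / 6 = 23/3.

23/3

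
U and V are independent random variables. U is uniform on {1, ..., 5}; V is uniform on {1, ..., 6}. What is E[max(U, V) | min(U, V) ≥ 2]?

9/2

P(min(U, V) ≥ 2) = 2/3.
Summing max(U,V)·P(x,y) over outcomes with min(U, V) ≥ 2 gives 3.
E[max(U, V) | min(U, V) ≥ 2] = (3) / (2/3) = 9/2.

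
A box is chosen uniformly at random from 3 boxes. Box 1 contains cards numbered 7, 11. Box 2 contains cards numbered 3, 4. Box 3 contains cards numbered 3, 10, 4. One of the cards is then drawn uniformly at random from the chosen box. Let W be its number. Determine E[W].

E[W | box 1] = (7+11)/2 = 9.
E[W | box 2] = (3+4)/2 = 7/2.
E[W | box 3] = (3+10+4)/3 = 17/3.
By the law of total expectation,
E[W] = (1/3)·(9) + (1/3)·(7/2) + (1/3)·(17/3) = 109/18.

109/18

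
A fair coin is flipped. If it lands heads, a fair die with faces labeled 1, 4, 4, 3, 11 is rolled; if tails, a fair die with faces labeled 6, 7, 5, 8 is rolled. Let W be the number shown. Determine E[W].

111/20

E[W | heads] = (1+4+4+3+11)/5 = 23/5.
E[W | tails] = (6+7+5+8)/4 = 13/2.
By the law of total expectation,
E[W] = (1/2)·(23/5) + (1/2)·(13/2) = 111/20.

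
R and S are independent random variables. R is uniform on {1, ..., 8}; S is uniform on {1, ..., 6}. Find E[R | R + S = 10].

Outcomes with R + S = 10: (4,6), (5,5), (6,4), (7,3), (8,2), each with probability 1/48.
E[R | R + S = 10] = (4 + 5 + 6 + 7 + 8) / 5 = 6.

6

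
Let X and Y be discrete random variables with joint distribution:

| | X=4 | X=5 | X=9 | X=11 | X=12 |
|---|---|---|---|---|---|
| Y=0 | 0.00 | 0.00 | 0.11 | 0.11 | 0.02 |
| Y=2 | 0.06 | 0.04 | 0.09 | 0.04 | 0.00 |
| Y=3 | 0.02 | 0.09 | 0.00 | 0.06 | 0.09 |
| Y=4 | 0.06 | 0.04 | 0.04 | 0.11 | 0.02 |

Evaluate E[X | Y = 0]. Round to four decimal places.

P(Y = 0) = 0.24.
Σ X·P over the event = 9·(0.11) + 11·(0.11) + 12·(0.02) = 2.44.
E[X | Y = 0] = (2.44) / (0.24) = 10.1667.

10.1667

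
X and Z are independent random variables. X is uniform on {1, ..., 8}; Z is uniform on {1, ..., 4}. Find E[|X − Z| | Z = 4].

P(Z = 4) = 1/4.
Summing |X−Z|·P(x,y) over outcomes with Z = 4 gives 1/2.
E[|X − Z| | Z = 4] = (1/2) / (1/4) = 2.

2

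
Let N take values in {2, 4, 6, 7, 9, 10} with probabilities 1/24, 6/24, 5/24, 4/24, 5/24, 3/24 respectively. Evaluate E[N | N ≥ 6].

133/17

P(N ≥ 6) = 17/24.
Σ over the event: 6·5/24 + 7·1/6 + 9·5/24 + 10·1/8 = 133/24.
E[N | N ≥ 6] = (133/24) / (17/24) = 133/17.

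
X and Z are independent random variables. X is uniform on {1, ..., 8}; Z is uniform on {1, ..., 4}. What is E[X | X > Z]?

P(X > Z) = 11/16.
Summing X·P(x,y) over outcomes with X > Z gives 31/8.
E[X | X > Z] = (31/8) / (11/16) = 62/11.

62/11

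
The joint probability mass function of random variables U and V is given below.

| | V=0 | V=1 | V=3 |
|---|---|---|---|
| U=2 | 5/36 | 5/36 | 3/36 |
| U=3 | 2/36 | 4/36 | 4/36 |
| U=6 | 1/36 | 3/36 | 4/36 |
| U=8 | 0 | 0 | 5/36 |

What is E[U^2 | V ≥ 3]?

32

P(V ≥ 3) = 4/9.
Σ U^2·P over the event = 4·(3/36) + 9·(4/36) + 36·(4/36) + 64·(5/36) = 128/9.
E[U^2 | V ≥ 3] = (128/9) / (4/9) = 32.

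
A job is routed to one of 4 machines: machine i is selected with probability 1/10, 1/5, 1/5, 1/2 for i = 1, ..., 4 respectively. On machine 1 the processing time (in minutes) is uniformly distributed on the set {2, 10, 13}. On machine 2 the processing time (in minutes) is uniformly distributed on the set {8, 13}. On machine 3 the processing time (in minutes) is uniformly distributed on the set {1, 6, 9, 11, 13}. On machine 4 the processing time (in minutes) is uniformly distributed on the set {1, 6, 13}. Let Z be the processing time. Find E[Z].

118/15

E[Z | machine 1] = (2+10+13)/3 = 25/3.
E[Z | machine 2] = (8+13)/2 = 21/2.
E[Z | machine 3] = (1+6+9+11+13)/5 = 8.
E[Z | machine 4] = (1+6+13)/3 = 20/3.
E[Z] = (1/10)·(25/3) + (1/5)·(21/2) + (1/5)·(8) + (1/2)·(20/3) = 118/15.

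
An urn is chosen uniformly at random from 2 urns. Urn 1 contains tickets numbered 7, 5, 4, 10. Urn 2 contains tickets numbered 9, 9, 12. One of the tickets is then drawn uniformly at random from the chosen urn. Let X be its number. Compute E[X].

E[X | urn 1] = (7+5+4+10)/4 = 13/2.
E[X | urn 2] = (9+9+12)/3 = 10.
E[X] = (1/2)·(13/2) + (1/2)·(10) = 33/4.

33/4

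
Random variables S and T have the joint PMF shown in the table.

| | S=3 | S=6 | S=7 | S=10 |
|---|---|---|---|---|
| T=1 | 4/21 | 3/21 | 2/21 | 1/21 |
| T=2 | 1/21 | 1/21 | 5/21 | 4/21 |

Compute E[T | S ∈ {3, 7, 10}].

27/17

P(S ∈ {3, 7, 10}) = 17/21.
Σ T·P over the event = 1·(4/21) + 2·(1/21) + 1·(2/21) + 2·(5/21) + 1·(1/21) + 2·(4/21) = 9/7.
E[T | S ∈ {3, 7, 10}] = (9/7) / (17/21) = 27/17.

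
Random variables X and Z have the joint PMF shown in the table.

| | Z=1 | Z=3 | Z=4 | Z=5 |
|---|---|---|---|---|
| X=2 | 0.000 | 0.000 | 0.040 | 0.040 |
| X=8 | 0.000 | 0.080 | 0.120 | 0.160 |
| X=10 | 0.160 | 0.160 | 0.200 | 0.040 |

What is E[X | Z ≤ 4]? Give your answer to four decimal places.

P(Z ≤ 4) = 0.760.
Σ X·P over the event = 2·(0.040) + 8·(0.080) + 8·(0.120) + 10·(0.160) + 10·(0.160) + 10·(0.200) = 6.880.
E[X | Z ≤ 4] = (6.880) / (0.760) = 9.0526.

9.0526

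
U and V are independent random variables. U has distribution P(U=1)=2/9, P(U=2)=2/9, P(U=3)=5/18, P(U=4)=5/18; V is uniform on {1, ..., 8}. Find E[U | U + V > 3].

P(U + V > 3) = 11/12.
Summing U·P(x,y) over outcomes with U + V > 3 gives 5/2.
E[U | U + V > 3] = (5/2) / (11/12) = 30/11.

30/11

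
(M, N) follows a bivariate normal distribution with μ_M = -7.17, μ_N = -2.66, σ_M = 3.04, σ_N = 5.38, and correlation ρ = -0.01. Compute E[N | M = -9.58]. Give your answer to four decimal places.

The regression of N on M has slope ρ·σ_N/σ_M and passes through (μ_M, μ_N).
E[N | M=-9.58] = -2.66 + (-0.01)·(5.38/3.04)·(-9.58 − (-7.17)) = -2.66 + (-0.0176974)·(-2.41) = -2.6173.

-2.6173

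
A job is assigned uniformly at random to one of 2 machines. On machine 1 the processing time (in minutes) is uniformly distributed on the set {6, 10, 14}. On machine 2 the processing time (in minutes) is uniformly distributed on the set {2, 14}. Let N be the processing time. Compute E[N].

9

E[N | machine 1] = (6+10+14)/3 = 10.
E[N | machine 2] = (2+14)/2 = 8.
By the law of total expectation,
E[N] = (1/2)·(10) + (1/2)·(8) = 9.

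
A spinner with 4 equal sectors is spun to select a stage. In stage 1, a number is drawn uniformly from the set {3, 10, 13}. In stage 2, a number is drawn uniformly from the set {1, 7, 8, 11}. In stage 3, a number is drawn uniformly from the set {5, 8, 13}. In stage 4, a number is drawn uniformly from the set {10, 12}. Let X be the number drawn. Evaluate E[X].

E[X | stage 1] = (3+10+13)/3 = 26/3.
E[X | stage 2] = (1+7+8+11)/4 = 27/4.
E[X | stage 3] = (5+8+13)/3 = 26/3.
E[X | stage 4] = (10+12)/2 = 11.
E[X] = (1/4)·(26/3) + (1/4)·(27/4) + (1/4)·(26/3) + (1/4)·(11) = 421/48.

421/48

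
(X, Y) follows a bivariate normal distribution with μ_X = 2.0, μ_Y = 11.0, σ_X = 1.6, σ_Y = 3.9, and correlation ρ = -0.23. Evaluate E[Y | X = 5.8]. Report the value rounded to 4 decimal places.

The regression of Y on X has slope ρ·σ_Y/σ_X and passes through (μ_X, μ_Y).
E[Y | X=5.8] = 11.0 + (-0.23)·(3.9/1.6)·(5.8 − (2.0)) = 11.0 + (-0.56063)·(3.8) = 8.8696.

8.8696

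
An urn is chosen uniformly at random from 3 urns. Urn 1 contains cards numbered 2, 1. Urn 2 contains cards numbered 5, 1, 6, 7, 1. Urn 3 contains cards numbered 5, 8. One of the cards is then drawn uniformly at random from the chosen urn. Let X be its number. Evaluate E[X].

4

E[X | urn 1] = (2+1)/2 = 3/2.
E[X | urn 2] = (5+1+6+7+1)/5 = 4.
E[X | urn 3] = (5+8)/2 = 13/2.
By the law of total expectation,
E[X] = (1/3)·(3/2) + (1/3)·(4) + (1/3)·(13/2) = 4.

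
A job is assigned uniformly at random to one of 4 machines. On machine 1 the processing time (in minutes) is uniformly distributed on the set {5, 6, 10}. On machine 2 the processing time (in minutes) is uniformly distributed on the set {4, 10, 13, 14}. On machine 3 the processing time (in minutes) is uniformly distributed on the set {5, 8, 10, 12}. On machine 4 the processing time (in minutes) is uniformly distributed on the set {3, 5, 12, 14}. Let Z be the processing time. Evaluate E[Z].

69/8

E[Z | machine 1] = (5+6+10)/3 = 7.
E[Z | machine 2] = (4+10+13+14)/4 = 41/4.
E[Z | machine 3] = (5+8+10+12)/4 = 35/4.
E[Z | machine 4] = (3+5+12+14)/4 = 17/2.
E[Z] = (1/4)·(7) + (1/4)·(41/4) + (1/4)·(35/4) + (1/4)·(17/2) = 69/8.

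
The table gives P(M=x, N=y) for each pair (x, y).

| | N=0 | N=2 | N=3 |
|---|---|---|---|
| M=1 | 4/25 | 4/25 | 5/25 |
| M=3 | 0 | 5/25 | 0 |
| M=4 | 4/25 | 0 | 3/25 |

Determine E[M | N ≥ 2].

P(N ≥ 2) = 17/25.
Σ M·P over the event = 1·(4/25) + 1·(5/25) + 3·(5/25) + 4·(3/25) = 36/25.
E[M | N ≥ 2] = (36/25) / (17/25) = 36/17.

36/17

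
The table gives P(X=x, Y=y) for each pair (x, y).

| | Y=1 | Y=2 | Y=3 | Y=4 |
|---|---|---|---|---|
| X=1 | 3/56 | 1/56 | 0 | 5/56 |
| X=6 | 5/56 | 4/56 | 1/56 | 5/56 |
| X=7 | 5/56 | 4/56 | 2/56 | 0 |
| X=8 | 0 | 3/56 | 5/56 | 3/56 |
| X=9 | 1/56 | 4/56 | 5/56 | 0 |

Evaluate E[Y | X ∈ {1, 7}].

11/5

P(X ∈ {1, 7}) = 5/14.
Σ Y·P over the event = 1·(3/56) + 2·(1/56) + 4·(5/56) + 1·(5/56) + 2·(4/56) + 3·(2/56) = 11/14.
E[Y | X ∈ {1, 7}] = (11/14) / (5/14) = 11/5.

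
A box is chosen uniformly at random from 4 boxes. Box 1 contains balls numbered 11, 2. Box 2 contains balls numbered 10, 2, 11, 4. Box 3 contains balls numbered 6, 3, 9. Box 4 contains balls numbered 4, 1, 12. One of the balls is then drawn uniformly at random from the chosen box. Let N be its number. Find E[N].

299/48

E[N | box 1] = (11+2)/2 = 13/2.
E[N | box 2] = (10+2+11+4)/4 = 27/4.
E[N | box 3] = (6+3+9)/3 = 6.
E[N | box 4] = (4+1+12)/3 = 17/3.
By the law of total expectation,
E[N] = (1/4)·(13/2) + (1/4)·(27/4) + (1/4)·(6) + (1/4)·(17/3) = 299/48.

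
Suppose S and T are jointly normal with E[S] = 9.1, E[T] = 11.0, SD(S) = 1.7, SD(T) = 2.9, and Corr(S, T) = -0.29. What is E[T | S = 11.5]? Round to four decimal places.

9.8127

For a bivariate normal, E[T | S=x] = μ_T + ρ·(σ_T/σ_S)·(x − μ_S).
E[T | S=11.5] = 11.0 + (-0.29)·(2.9/1.7)·(11.5 − (9.1)) = 11.0 + (-0.49471)·(2.4) = 9.8127.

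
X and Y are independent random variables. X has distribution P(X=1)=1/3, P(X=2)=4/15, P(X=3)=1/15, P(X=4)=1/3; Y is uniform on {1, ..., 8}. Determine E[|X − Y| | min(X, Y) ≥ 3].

35/18

P(min(X, Y) ≥ 3) = 3/10.
Summing |X−Y|·P(x,y) over outcomes with min(X, Y) ≥ 3 gives 7/12.
E[|X − Y| | min(X, Y) ≥ 3] = (7/12) / (3/10) = 35/18.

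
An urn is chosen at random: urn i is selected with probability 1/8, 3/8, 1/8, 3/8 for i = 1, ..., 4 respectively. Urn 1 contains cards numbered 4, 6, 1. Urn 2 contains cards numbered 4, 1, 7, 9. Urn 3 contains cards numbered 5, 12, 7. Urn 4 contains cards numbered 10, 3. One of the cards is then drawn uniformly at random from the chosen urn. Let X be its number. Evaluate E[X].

563/96

E[X | urn 1] = (4+6+1)/3 = 11/3.
E[X | urn 2] = (4+1+7+9)/4 = 21/4.
E[X | urn 3] = (5+12+7)/3 = 8.
E[X | urn 4] = (10+3)/2 = 13/2.
By the law of total expectation,
E[X] = (1/8)·(11/3) + (3/8)·(21/4) + (1/8)·(8) + (3/8)·(13/2) = 563/96.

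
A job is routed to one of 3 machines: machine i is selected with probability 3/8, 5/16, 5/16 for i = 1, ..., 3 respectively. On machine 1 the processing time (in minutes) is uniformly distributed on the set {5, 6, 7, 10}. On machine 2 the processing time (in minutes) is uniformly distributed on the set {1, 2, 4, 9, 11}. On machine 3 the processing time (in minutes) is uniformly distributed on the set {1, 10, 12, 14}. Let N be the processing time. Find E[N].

461/64

E[N | machine 1] = (5+6+7+10)/4 = 7.
E[N | machine 2] = (1+2+4+9+11)/5 = 27/5.
E[N | machine 3] = (1+10+12+14)/4 = 37/4.
E[N] = (3/8)·(7) + (5/16)·(27/5) + (5/16)·(37/4) = 461/64.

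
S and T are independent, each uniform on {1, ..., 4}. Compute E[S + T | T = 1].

Outcomes with T = 1: (1,1), (2,1), (3,1), (4,1), each with probability 1/16.
E[S + T | T = 1] = (2 + 3 + 4 + 5) / 4 = 7/2.

7/2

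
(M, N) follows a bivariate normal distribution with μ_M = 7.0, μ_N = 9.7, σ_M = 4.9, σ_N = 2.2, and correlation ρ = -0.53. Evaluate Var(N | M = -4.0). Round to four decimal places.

3.4804

Var(N | M=x) = (1 − ρ²)·σ_N².
Var(N | M=-4.0) = (2.2)²·(1 − (-0.53)²) = 4.84·0.7191 = 3.4804.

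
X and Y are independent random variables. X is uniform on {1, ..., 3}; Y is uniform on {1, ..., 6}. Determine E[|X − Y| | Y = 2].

2/3

P(Y = 2) = 1/6.
Summing |X−Y|·P(x,y) over outcomes with Y = 2 gives 1/9.
E[|X − Y| | Y = 2] = (1/9) / (1/6) = 2/3.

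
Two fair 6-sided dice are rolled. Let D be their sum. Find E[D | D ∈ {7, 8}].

P(D ∈ {7, 8}) = 11/36.
Σ over the event: 7·1/6 + 8·5/36 = 41/18.
E[D | D ∈ {7, 8}] = (41/18) / (11/36) = 82/11.

82/11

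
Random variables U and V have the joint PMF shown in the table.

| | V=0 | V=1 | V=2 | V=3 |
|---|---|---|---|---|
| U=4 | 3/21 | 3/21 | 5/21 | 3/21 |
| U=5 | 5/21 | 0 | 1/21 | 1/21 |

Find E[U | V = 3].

17/4

P(V = 3) = 4/21.
Σ U·P over the event = 4·(3/21) + 5·(1/21) = 17/21.
E[U | V = 3] = (17/21) / (4/21) = 17/4.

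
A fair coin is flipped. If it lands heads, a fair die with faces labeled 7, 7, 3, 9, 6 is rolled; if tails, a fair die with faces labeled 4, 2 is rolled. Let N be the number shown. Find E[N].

47/10

E[N | heads] = (7+7+3+9+6)/5 = 32/5.
E[N | tails] = (4+2)/2 = 3.
By the law of total expectation,
E[N] = (1/2)·(32/5) + (1/2)·(3) = 47/10.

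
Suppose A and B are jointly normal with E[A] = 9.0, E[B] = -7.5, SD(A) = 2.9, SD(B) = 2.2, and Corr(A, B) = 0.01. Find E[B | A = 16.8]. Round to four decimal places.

-7.4408

For a bivariate normal, E[B | A=x] = μ_B + ρ·(σ_B/σ_A)·(x − μ_A).
E[B | A=16.8] = -7.5 + (0.01)·(2.2/2.9)·(16.8 − (9.0)) = -7.5 + (0.0075862)·(7.8) = -7.4408.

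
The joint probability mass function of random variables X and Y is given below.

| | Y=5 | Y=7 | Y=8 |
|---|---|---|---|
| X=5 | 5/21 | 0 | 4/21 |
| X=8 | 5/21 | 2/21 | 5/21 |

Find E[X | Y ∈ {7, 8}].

P(Y ∈ {7, 8}) = 11/21.
Σ X·P over the event = 5·(4/21) + 8·(2/21) + 8·(5/21) = 76/21.
E[X | Y ∈ {7, 8}] = (76/21) / (11/21) = 76/11.

76/11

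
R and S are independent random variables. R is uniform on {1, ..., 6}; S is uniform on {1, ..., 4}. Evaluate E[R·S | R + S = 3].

2

Outcomes with R + S = 3: (1,2), (2,1), each with probability 1/24.
E[R·S | R + S = 3] = (2 + 2) / 2 = 2.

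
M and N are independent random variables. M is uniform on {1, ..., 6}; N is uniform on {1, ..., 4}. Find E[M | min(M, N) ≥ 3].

9/2

P(min(M, N) ≥ 3) = 1/3.
Summing M·P(x,y) over outcomes with min(M, N) ≥ 3 gives 3/2.
E[M | min(M, N) ≥ 3] = (3/2) / (1/3) = 9/2.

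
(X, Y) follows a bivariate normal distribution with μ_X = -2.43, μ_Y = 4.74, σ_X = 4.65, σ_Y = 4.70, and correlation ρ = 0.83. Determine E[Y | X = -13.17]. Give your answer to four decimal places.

For a bivariate normal, E[Y | X=x] = μ_Y + ρ·(σ_Y/σ_X)·(x − μ_X).
E[Y | X=-13.17] = 4.74 + (0.83)·(4.70/4.65)·(-13.17 − (-2.43)) = 4.74 + (0.838925)·(-10.74) = -4.2701.

-4.2701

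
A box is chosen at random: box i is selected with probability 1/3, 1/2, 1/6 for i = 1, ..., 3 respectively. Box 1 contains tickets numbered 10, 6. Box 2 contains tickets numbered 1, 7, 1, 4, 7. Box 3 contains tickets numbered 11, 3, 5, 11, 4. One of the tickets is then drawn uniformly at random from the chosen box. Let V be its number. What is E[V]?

29/5

E[V | box 1] = (10+6)/2 = 8.
E[V | box 2] = (1+7+1+4+7)/5 = 4.
E[V | box 3] = (11+3+5+11+4)/5 = 34/5.
By the law of total expectation,
E[V] = (1/3)·(8) + (1/2)·(4) + (1/6)·(34/5) = 29/5.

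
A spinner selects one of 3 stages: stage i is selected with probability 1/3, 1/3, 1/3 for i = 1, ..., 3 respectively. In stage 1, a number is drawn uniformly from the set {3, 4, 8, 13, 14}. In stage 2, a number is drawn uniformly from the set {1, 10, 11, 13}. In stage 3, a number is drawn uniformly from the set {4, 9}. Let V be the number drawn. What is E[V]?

473/60

E[V | stage 1] = (3+4+8+13+14)/5 = 42/5.
E[V | stage 2] = (1+10+11+13)/4 = 35/4.
E[V | stage 3] = (4+9)/2 = 13/2.
By the law of total expectation,
E[V] = (1/3)·(42/5) + (1/3)·(35/4) + (1/3)·(13/2) = 473/60.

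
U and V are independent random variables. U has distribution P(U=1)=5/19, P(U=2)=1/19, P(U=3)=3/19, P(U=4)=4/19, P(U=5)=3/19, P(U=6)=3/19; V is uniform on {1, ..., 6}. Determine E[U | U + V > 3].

378/103

P(U + V > 3) = 103/114.
Summing U·P(x,y) over outcomes with U + V > 3 gives 63/19.
E[U | U + V > 3] = (63/19) / (103/114) = 378/103.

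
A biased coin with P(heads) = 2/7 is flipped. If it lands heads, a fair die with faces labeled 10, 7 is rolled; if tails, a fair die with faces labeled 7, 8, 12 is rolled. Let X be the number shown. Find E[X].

E[X | heads] = (10+7)/2 = 17/2.
E[X | tails] = (7+8+12)/3 = 9.
By the law of total expectation,
E[X] = (2/7)·(17/2) + (5/7)·(9) = 62/7.

62/7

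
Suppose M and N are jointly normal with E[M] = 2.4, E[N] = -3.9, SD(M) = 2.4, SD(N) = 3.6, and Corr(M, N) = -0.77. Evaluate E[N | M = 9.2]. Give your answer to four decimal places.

-11.7540

E[N | M=x] = μ_N + ρ(σ_N/σ_M)(x − μ_M) for jointly normal variables.
E[N | M=9.2] = -3.9 + (-0.77)·(3.6/2.4)·(9.2 − (2.4)) = -3.9 + (-1.155)·(6.8) = -11.7540.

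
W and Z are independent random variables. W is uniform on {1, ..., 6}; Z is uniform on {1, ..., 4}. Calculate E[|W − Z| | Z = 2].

P(Z = 2) = 1/4.
Summing |W−Z|·P(x,y) over outcomes with Z = 2 gives 11/24.
E[|W − Z| | Z = 2] = (11/24) / (1/4) = 11/6.

11/6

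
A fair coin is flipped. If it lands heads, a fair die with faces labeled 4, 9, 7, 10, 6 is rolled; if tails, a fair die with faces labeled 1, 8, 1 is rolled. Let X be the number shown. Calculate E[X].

79/15

E[X | heads] = (4+9+7+10+6)/5 = 36/5.
E[X | tails] = (1+8+1)/3 = 10/3.
By the law of total expectation,
E[X] = (1/2)·(36/5) + (1/2)·(10/3) = 79/15.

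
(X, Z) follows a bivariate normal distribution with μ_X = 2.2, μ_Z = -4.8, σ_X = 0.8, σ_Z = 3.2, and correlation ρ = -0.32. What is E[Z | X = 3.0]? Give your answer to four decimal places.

The regression of Z on X has slope ρ·σ_Z/σ_X and passes through (μ_X, μ_Z).
E[Z | X=3.0] = -4.8 + (-0.32)·(3.2/0.8)·(3.0 − (2.2)) = -4.8 + (-1.28)·(0.8) = -5.8240.

-5.8240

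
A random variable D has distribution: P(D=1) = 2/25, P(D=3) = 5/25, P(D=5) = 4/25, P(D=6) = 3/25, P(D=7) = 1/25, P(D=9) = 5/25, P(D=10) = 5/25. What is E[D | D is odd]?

P(D is odd) = 17/25.
Σ over the event: 1·2/25 + 3·1/5 + 5·4/25 + 7·1/25 + 9·1/5 = 89/25.
E[D | D is odd] = (89/25) / (17/25) = 89/17.

89/17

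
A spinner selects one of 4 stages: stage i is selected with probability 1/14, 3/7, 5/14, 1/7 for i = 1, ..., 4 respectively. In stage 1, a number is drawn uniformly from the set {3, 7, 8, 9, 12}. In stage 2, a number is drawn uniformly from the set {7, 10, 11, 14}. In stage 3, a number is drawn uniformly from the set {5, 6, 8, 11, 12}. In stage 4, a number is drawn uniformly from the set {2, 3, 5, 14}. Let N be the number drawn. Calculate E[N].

E[N | stage 1] = (3+7+8+9+12)/5 = 39/5.
E[N | stage 2] = (7+10+11+14)/4 = 21/2.
E[N | stage 3] = (5+6+8+11+12)/5 = 42/5.
E[N | stage 4] = (2+3+5+14)/4 = 6.
E[N] = (1/14)·(39/5) + (3/7)·(21/2) + (5/14)·(42/5) + (1/7)·(6) = 312/35.

312/35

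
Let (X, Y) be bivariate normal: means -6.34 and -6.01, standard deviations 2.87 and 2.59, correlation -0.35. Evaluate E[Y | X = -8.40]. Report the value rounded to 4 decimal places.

-5.3593

For a bivariate normal, E[Y | X=x] = μ_Y + ρ·(σ_Y/σ_X)·(x − μ_X).
E[Y | X=-8.40] = -6.01 + (-0.35)·(2.59/2.87)·(-8.40 − (-6.34)) = -6.01 + (-0.31585)·(-2.06) = -5.3593.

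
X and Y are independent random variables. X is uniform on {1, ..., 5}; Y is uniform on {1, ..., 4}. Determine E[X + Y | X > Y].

Outcomes with X > Y: (2,1), (3,1), (3,2), (4,1), (4,2), (4,3), (5,1), (5,2), (5,3), (5,4), each with probability 1/20.
E[X + Y | X > Y] = (3 + 4 + 5 + 5 + 6 + 7 + 6 + 7 + 8 + 9) / 10 = 6.

6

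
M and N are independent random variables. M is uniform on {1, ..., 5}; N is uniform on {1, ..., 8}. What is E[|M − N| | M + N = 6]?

Outcomes with M + N = 6: (1,5), (2,4), (3,3), (4,2), (5,1), each with probability 1/40.
E[|M − N| | M + N = 6] = (4 + 2 + 0 + 2 + 4) / 5 = 12/5.

12/5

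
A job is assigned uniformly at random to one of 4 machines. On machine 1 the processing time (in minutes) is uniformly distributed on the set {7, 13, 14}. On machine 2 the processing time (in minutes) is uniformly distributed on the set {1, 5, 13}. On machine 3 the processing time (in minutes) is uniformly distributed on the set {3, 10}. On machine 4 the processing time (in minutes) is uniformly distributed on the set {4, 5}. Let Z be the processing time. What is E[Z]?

43/6

E[Z | machine 1] = (7+13+14)/3 = 34/3.
E[Z | machine 2] = (1+5+13)/3 = 19/3.
E[Z | machine 3] = (3+10)/2 = 13/2.
E[Z | machine 4] = (4+5)/2 = 9/2.
By the law of total expectation,
E[Z] = (1/4)·(34/3) + (1/4)·(19/3) + (1/4)·(13/2) + (1/4)·(9/2) = 43/6.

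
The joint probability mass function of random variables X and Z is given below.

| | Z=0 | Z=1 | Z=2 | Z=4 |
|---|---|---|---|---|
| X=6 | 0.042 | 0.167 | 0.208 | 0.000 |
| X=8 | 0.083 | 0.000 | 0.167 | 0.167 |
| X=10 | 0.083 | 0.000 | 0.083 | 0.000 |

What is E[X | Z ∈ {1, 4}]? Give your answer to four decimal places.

P(Z ∈ {1, 4}) = 0.334.
Σ X·P over the event = 6·(0.167) + 8·(0.167) = 2.338.
E[X | Z ∈ {1, 4}] = (2.338) / (0.334) = 7.0000.

7.0000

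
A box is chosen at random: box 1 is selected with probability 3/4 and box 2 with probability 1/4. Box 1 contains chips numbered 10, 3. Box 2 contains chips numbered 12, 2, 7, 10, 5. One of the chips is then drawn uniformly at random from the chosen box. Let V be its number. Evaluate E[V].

E[V | box 1] = (10+3)/2 = 13/2.
E[V | box 2] = (12+2+7+10+5)/5 = 36/5.
E[V] = (3/4)·(13/2) + (1/4)·(36/5) = 267/40.

267/40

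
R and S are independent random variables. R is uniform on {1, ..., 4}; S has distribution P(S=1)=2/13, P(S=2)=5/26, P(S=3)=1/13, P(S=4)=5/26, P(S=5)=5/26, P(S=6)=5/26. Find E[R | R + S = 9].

7/2

P(R + S = 9) = 5/52.
Summing R·P(x,y) over outcomes with R + S = 9 gives 35/104.
E[R | R + S = 9] = (35/104) / (5/52) = 7/2.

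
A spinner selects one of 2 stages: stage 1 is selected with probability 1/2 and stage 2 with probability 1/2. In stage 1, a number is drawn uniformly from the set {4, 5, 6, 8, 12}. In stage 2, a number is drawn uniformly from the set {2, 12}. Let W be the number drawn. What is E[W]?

E[W | stage 1] = (4+5+6+8+12)/5 = 7.
E[W | stage 2] = (2+12)/2 = 7.
By the law of total expectation,
E[W] = (1/2)·(7) + (1/2)·(7) = 7.

7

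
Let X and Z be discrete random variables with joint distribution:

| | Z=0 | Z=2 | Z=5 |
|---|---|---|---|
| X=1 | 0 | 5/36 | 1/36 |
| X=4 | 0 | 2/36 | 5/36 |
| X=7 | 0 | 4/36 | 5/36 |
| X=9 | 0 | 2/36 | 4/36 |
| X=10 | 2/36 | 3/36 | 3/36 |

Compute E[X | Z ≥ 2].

211/34

P(Z ≥ 2) = 17/18.
Summing X·P(X=x,Z=y) over the conditioning event gives 211/36.
E[X | Z ≥ 2] = (211/36) / (17/18) = 211/34.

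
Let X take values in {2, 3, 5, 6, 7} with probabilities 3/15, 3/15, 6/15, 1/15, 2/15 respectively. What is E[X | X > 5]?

P(X > 5) = 1/5.
Σ over the event: 6·1/15 + 7·2/15 = 4/3.
E[X | X > 5] = (4/3) / (1/5) = 20/3.

20/3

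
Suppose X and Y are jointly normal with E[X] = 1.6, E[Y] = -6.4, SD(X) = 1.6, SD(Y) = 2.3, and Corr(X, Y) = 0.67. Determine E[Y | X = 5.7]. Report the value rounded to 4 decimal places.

-2.4512

For a bivariate normal, E[Y | X=x] = μ_Y + ρ·(σ_Y/σ_X)·(x − μ_X).
E[Y | X=5.7] = -6.4 + (0.67)·(2.3/1.6)·(5.7 − (1.6)) = -6.4 + (0.96313)·(4.1) = -2.4512.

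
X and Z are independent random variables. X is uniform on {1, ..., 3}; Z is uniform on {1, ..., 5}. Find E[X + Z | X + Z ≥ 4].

P(X + Z ≥ 4) = 4/5.
Summing (X+Z)·P(x,y) over outcomes with X + Z ≥ 4 gives 67/15.
E[X + Z | X + Z ≥ 4] = (67/15) / (4/5) = 67/12.

67/12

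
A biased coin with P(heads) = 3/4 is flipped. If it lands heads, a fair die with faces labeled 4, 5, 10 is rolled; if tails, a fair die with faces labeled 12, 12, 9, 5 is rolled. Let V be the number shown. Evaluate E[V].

57/8

E[V | heads] = (4+5+10)/3 = 19/3.
E[V | tails] = (12+12+9+5)/4 = 19/2.
By the law of total expectation,
E[V] = (3/4)·(19/3) + (1/4)·(19/2) = 57/8.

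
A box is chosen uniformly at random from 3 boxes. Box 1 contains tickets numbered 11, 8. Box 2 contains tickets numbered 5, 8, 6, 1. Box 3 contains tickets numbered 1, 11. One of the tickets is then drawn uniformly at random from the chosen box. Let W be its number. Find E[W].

E[W | box 1] = (11+8)/2 = 19/2.
E[W | box 2] = (5+8+6+1)/4 = 5.
E[W | box 3] = (1+11)/2 = 6.
By the law of total expectation,
E[W] = (1/3)·(19/2) + (1/3)·(5) + (1/3)·(6) = 41/6.

41/6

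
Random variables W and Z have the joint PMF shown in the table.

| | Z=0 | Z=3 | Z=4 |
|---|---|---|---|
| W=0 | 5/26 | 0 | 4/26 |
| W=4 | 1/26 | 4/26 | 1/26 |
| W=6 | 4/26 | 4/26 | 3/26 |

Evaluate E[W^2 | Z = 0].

P(Z = 0) = 5/13.
Σ W^2·P over the event = 0·(5/26) + 16·(1/26) + 36·(4/26) = 80/13.
E[W^2 | Z = 0] = (80/13) / (5/13) = 16.

16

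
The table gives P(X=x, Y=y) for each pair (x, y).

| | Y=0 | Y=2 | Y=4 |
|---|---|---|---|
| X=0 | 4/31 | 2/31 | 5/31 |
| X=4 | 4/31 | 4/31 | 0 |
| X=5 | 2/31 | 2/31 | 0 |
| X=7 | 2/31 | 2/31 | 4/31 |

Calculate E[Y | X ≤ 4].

P(X ≤ 4) = 19/31.
Σ Y·P over the event = 0·(4/31) + 2·(2/31) + 4·(5/31) + 0·(4/31) + 2·(4/31) = 32/31.
E[Y | X ≤ 4] = (32/31) / (19/31) = 32/19.

32/19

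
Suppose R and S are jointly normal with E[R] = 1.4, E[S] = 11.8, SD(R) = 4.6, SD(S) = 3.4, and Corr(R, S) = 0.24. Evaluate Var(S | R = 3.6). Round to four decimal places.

10.8941

The conditional variance in a bivariate normal is σ_S²(1 − ρ²), independent of x.
Var(S | R=3.6) = (3.4)²·(1 − (0.24)²) = 11.56·0.9424 = 10.8941.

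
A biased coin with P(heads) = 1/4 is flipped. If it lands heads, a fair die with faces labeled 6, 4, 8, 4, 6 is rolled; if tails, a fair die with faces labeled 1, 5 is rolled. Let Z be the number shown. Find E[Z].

73/20

E[Z | heads] = (6+4+8+4+6)/5 = 28/5.
E[Z | tails] = (1+5)/2 = 3.
E[Z] = (1/4)·(28/5) + (3/4)·(3) = 73/20.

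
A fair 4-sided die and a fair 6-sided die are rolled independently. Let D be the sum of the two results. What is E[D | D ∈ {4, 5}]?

32/7

P(D ∈ {4, 5}) = 7/24.
Σ over the event: 4·1/8 + 5·1/6 = 4/3.
E[D | D ∈ {4, 5}] = (4/3) / (7/24) = 32/7.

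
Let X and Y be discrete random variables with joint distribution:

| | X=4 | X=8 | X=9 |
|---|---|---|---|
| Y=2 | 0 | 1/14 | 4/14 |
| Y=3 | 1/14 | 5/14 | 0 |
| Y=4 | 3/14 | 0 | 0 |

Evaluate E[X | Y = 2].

44/5

P(Y = 2) = 5/14.
Σ X·P over the event = 8·(1/14) + 9·(4/14) = 22/7.
E[X | Y = 2] = (22/7) / (5/14) = 44/5.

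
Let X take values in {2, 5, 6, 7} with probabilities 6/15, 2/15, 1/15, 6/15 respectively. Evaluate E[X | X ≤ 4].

2

P(X ≤ 4) = 2/5.
Σ over the event: 2·2/5 = 4/5.
E[X | X ≤ 4] = (4/5) / (2/5) = 2.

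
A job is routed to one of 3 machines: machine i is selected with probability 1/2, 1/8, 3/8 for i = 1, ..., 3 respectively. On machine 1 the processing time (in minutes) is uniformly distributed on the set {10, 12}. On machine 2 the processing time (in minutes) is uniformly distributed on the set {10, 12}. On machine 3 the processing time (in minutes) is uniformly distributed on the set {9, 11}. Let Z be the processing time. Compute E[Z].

E[Z | machine 1] = (10+12)/2 = 11.
E[Z | machine 2] = (10+12)/2 = 11.
E[Z | machine 3] = (9+11)/2 = 10.
E[Z] = (1/2)·(11) + (1/8)·(11) + (3/8)·(10) = 85/8.

85/8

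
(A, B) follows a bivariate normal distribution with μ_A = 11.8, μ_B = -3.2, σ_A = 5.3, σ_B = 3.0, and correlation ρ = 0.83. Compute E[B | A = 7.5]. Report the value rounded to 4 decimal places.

-5.2202

For a bivariate normal, E[B | A=x] = μ_B + ρ·(σ_B/σ_A)·(x − μ_A).
E[B | A=7.5] = -3.2 + (0.83)·(3.0/5.3)·(7.5 − (11.8)) = -3.2 + (0.46981)·(-4.3) = -5.2202.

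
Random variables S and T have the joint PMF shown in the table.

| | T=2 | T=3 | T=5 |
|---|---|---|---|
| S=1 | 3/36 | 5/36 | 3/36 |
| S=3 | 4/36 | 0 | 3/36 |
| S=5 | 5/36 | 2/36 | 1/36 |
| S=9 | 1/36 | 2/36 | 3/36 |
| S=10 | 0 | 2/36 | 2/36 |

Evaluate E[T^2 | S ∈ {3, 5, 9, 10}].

319/25

P(S ∈ {3, 5, 9, 10}) = 25/36.
Summing T^2·P(S=x,T=y) over the conditioning event gives 319/36.
E[T^2 | S ∈ {3, 5, 9, 10}] = (319/36) / (25/36) = 319/25.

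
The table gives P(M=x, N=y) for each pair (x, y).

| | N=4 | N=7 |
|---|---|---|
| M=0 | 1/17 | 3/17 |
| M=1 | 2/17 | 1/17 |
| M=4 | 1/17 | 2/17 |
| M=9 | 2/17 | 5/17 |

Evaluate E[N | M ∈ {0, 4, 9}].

43/7

P(M ∈ {0, 4, 9}) = 14/17.
Σ N·P over the event = 4·(1/17) + 7·(3/17) + 4·(1/17) + 7·(2/17) + 4·(2/17) + 7·(5/17) = 86/17.
E[N | M ∈ {0, 4, 9}] = (86/17) / (14/17) = 43/7.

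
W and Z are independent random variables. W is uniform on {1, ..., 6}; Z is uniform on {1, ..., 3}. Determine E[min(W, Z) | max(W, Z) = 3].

Outcomes with max(W, Z) = 3: (1,3), (2,3), (3,1), (3,2), (3,3), each with probability 1/18.
E[min(W, Z) | max(W, Z) = 3] = (1 + 2 + 1 + 2 + 3) / 5 = 9/5.

9/5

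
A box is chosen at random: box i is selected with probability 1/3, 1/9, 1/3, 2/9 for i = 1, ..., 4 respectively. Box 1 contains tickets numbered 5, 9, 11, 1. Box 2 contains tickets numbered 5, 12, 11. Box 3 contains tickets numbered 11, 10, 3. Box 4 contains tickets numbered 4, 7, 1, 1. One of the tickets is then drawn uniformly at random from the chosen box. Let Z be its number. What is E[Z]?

E[Z | box 1] = (5+9+11+1)/4 = 13/2.
E[Z | box 2] = (5+12+11)/3 = 28/3.
E[Z | box 3] = (11+10+3)/3 = 8.
E[Z | box 4] = (4+7+1+1)/4 = 13/4.
E[Z] = (1/3)·(13/2) + (1/9)·(28/3) + (1/3)·(8) + (2/9)·(13/4) = 178/27.

178/27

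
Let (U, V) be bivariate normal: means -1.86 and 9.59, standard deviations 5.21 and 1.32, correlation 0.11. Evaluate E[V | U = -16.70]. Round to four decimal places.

9.1764

E[V | U=x] = μ_V + ρ(σ_V/σ_U)(x − μ_U) for jointly normal variables.
E[V | U=-16.70] = 9.59 + (0.11)·(1.32/5.21)·(-16.70 − (-1.86)) = 9.59 + (0.027869)·(-14.84) = 9.1764.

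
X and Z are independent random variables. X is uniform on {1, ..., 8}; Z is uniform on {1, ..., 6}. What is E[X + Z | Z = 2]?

13/2

Outcomes with Z = 2: (1,2), (2,2), (3,2), (4,2), (5,2), (6,2), (7,2), (8,2), each with probability 1/48.
E[X + Z | Z = 2] = (3 + 4 + 5 + 6 + 7 + 8 + 9 + 10) / 8 = 13/2.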